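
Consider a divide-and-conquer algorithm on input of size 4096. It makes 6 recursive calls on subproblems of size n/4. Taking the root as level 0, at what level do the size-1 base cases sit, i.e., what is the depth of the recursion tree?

For divide and conquer with division factor 4:

Problem sizes at each level:
Level 0: 4096
Level 1: 1024
Level 2: 256
Level 3: 64
Level 4: 16
Level 5: 4
Level 6: 1

The root is level 0 and the size-1 base case is level 6 (the tree spans levels 0 through 6, i.e. 7 levels counting the root), so the depth is the number of divisions: log_4(4096) = 6

The recursion tree depth is log_4(4096) = 6. At each level, the problem size is divided by 4, so it takes 6 divisions to reduce to a base case of size 1. The algorithm makes 6 recursive calls at each level.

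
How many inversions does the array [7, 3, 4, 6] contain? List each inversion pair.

Finding inversions in [7, 3, 4, 6]:

(0, 1): arr[0]=7 > arr[1]=3
(0, 2): arr[0]=7 > arr[2]=4
(0, 3): arr[0]=7 > arr[3]=6

Total inversions: 3

The array has 3 inversion(s): (0,1), (0,2), (0,3). Each pair (i,j) satisfies i < j and arr[i] > arr[j].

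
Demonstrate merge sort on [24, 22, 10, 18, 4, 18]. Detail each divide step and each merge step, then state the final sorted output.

Merge sort trace:

Split: [24, 22, 10, 18, 4, 18] -> [24, 22, 10] and [18, 4, 18]
  Split: [24, 22, 10] -> [24] and [22, 10]
    Split: [22, 10] -> [22] and [10]
    Merge: [22] + [10] -> [10, 22]
  Merge: [24] + [10, 22] -> [10, 22, 24]
  Split: [18, 4, 18] -> [18] and [4, 18]
    Split: [4, 18] -> [4] and [18]
    Merge: [4] + [18] -> [4, 18]
  Merge: [18] + [4, 18] -> [4, 18, 18]
Merge: [10, 22, 24] + [4, 18, 18] -> [4, 10, 18, 18, 22, 24]

Final sorted array: [4, 10, 18, 18, 22, 24]

The merge sort proceeds by recursively splitting the array and merging sorted halves.
After all merges, the sorted array is [4, 10, 18, 18, 22, 24].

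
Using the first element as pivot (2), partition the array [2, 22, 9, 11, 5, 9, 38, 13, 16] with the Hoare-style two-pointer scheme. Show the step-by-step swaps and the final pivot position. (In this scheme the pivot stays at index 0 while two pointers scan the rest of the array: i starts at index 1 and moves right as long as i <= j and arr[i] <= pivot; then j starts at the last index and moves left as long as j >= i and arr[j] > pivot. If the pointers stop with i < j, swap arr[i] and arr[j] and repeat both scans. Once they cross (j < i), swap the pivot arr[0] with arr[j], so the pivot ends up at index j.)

Hoare-style two-pointer partition with pivot = 2:

Initial array: [2, 22, 9, 11, 5, 9, 38, 13, 16]

Pointers start at i = 1, j = 8.
i ends at 1, j ends at 0: the pointers have crossed (j < i), so scanning stops.

j = 0, so swapping arr[0] with arr[j] leaves the pivot at position 0: [2, 22, 9, 11, 5, 9, 38, 13, 16]
Pivot position: 0

After partitioning with pivot 2, the array becomes [2, 22, 9, 11, 5, 9, 38, 13, 16]. The pivot is placed at index 0. All elements to the left of the pivot are <= 2, and all elements to the right are > 2.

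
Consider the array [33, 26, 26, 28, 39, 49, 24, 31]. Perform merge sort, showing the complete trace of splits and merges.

Merge sort trace:

Split: [33, 26, 26, 28, 39, 49, 24, 31] -> [33, 26, 26, 28] and [39, 49, 24, 31]
  Split: [33, 26, 26, 28] -> [33, 26] and [26, 28]
    Split: [33, 26] -> [33] and [26]
    Merge: [33] + [26] -> [26, 33]
    Split: [26, 28] -> [26] and [28]
    Merge: [26] + [28] -> [26, 28]
  Merge: [26, 33] + [26, 28] -> [26, 26, 28, 33]
  Split: [39, 49, 24, 31] -> [39, 49] and [24, 31]
    Split: [39, 49] -> [39] and [49]
    Merge: [39] + [49] -> [39, 49]
    Split: [24, 31] -> [24] and [31]
    Merge: [24] + [31] -> [24, 31]
  Merge: [39, 49] + [24, 31] -> [24, 31, 39, 49]
Merge: [26, 26, 28, 33] + [24, 31, 39, 49] -> [24, 26, 26, 28, 31, 33, 39, 49]

Final sorted array: [24, 26, 26, 28, 31, 33, 39, 49]

The merge sort proceeds by recursively splitting the array and merging sorted halves.
After all merges, the sorted array is [24, 26, 26, 28, 31, 33, 39, 49].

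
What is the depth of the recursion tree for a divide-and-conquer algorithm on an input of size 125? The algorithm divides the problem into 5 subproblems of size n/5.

For divide and conquer with division factor 5:

Problem sizes at each level:
Level 0: 125
Level 1: 25
Level 2: 5
Level 3: 1

The root is level 0 and the size-1 base case is level 3 (the tree spans levels 0 through 3, i.e. 4 levels counting the root), so the depth is the number of divisions: log_5(125) = 3

The recursion tree depth is log_5(125) = 3. At each level, the problem size is divided by 5, so it takes 3 divisions to reduce to a base case of size 1. The algorithm makes 5 recursive calls at each level.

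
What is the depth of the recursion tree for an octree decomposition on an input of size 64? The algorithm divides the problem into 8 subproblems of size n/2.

For divide and conquer with division factor 2:

Problem sizes at each level:
Level 0: 64
Level 1: 32
Level 2: 16
Level 3: 8
Level 4: 4
Level 5: 2
Level 6: 1

The root is level 0 and the size-1 base case is level 6 (the tree spans levels 0 through 6, i.e. 7 levels counting the root), so the depth is the number of divisions: log_2(64) = 6

The recursion tree depth is log_2(64) = 6. At each level, the problem size is divided by 2, so it takes 6 divisions to reduce to a base case of size 1. The algorithm makes 8 recursive calls at each level.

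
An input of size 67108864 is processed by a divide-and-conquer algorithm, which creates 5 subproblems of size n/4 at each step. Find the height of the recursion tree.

For divide and conquer with division factor 4:

Problem sizes at each level:
Level 0: 67108864
Level 1: 16777216
Level 2: 4194304
Level 3: 1048576
Level 4: 262144
Level 5: 65536
Level 6: 16384
Level 7: 4096
Level 8: 1024
Level 9: 256
Level 10: 64
Level 11: 16
Level 12: 4
Level 13: 1

The root is level 0 and the size-1 base case is level 13 (the tree spans levels 0 through 13, i.e. 14 levels counting the root), so the depth is the number of divisions: log_4(67108864) = 13

The recursion tree depth is log_4(67108864) = 13. At each level, the problem size is divided by 4, so it takes 13 divisions to reduce to a base case of size 1. The algorithm makes 5 recursive calls at each level.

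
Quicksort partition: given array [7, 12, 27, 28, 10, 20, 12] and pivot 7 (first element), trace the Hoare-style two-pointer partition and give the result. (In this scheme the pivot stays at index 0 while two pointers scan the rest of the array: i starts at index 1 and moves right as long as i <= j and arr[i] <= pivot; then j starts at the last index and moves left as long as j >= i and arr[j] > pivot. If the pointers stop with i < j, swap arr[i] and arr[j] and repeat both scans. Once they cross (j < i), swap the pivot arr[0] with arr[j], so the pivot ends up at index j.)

Hoare-style two-pointer partition with pivot = 7:

Initial array: [7, 12, 27, 28, 10, 20, 12]

Pointers start at i = 1, j = 6.
i ends at 1, j ends at 0: the pointers have crossed (j < i), so scanning stops.

j = 0, so swapping arr[0] with arr[j] leaves the pivot at position 0: [7, 12, 27, 28, 10, 20, 12]
Pivot position: 0

After partitioning with pivot 7, the array becomes [7, 12, 27, 28, 10, 20, 12]. The pivot is placed at index 0. All elements to the left of the pivot are <= 7, and all elements to the right are > 7.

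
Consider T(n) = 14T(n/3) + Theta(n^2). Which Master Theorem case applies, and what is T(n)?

Master Theorem for T(n) = 14T(n/3) + O(n^2):

a = 14, b = 3, c = 2
log_b(a) = log_3(14) = 2.4022

Case 1: c = 2 < log_3(14) = 2.4022
T(n) = O(n^(log_3 14))

For T(n) = 14T(n/3) + O(n^2): log_3(14) = 2.4022. This is Case 1 of the Master Theorem (c < log_b(a), work dominated by leaves), giving O(n^(log_3 14)).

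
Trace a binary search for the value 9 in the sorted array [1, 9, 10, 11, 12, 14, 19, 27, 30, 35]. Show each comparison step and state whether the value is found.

Binary search for 9 in [1, 9, 10, 11, 12, 14, 19, 27, 30, 35]:

lo=0, hi=9, mid=4, arr[mid]=12 -> 12 > 9, search left half
lo=0, hi=3, mid=1, arr[mid]=9 -> Found target at index 1!

Binary search finds 9 at index 1 after 2 comparisons. The search repeatedly halves the search space by comparing with the middle element.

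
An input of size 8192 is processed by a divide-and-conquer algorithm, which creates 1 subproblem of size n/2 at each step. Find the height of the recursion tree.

For divide and conquer with division factor 2:

Problem sizes at each level:
Level 0: 8192
Level 1: 4096
Level 2: 2048
Level 3: 1024
Level 4: 512
Level 5: 256
Level 6: 128
Level 7: 64
Level 8: 32
Level 9: 16
Level 10: 8
Level 11: 4
Level 12: 2
Level 13: 1

The root is level 0 and the size-1 base case is level 13 (the tree spans levels 0 through 13, i.e. 14 levels counting the root), so the depth is the number of divisions: log_2(8192) = 13

The recursion tree depth is log_2(8192) = 13. At each level, the problem size is divided by 2, so it takes 13 divisions to reduce to a base case of size 1. The algorithm makes 1 recursive call at each level.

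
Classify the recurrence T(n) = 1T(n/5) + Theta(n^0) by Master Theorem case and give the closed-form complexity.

Master Theorem for T(n) = 1T(n/5) + O(n^0):

a = 1, b = 5, c = 0
log_b(a) = log_5(1) = 0.0000

Case 2: c = 0 = log_5(1) = 0.0000
T(n) = O(n^0 log n) = O(log n)

For T(n) = 1T(n/5) + O(n^0): log_5(1) = 0.0000. This is Case 2 of the Master Theorem (c = log_b(a), equal work at all levels), giving O(log n).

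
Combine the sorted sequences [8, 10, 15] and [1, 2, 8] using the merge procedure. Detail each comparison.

Merging process:

Compare 8 vs 1: take 1 from right. Merged: [1]
Compare 8 vs 2: take 2 from right. Merged: [1, 2]
Compare 8 vs 8: take 8 from left. Merged: [1, 2, 8]
Compare 10 vs 8: take 8 from right. Merged: [1, 2, 8, 8]
Append remaining from left: [10, 15]. Merged: [1, 2, 8, 8, 10, 15]

Final merged array: [1, 2, 8, 8, 10, 15]
Total comparisons: 4

The merged array is [1, 2, 8, 8, 10, 15], requiring 4 comparisons. The merge step runs in O(n) time where n is the total number of elements.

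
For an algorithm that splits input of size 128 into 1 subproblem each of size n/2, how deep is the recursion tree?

For divide and conquer with division factor 2:

Problem sizes at each level:
Level 0: 128
Level 1: 64
Level 2: 32
Level 3: 16
Level 4: 8
Level 5: 4
Level 6: 2
Level 7: 1

The root is level 0 and the size-1 base case is level 7 (the tree spans levels 0 through 7, i.e. 8 levels counting the root), so the depth is the number of divisions: log_2(128) = 7

The recursion tree depth is log_2(128) = 7. At each level, the problem size is divided by 2, so it takes 7 divisions to reduce to a base case of size 1. The algorithm makes 1 recursive call at each level.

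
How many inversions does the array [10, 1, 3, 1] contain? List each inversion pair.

Finding inversions in [10, 1, 3, 1]:

(0, 1): arr[0]=10 > arr[1]=1
(0, 2): arr[0]=10 > arr[2]=3
(0, 3): arr[0]=10 > arr[3]=1
(2, 3): arr[2]=3 > arr[3]=1

Total inversions: 4

The array has 4 inversion(s): (0,1), (0,2), (0,3), (2,3). Each pair (i,j) satisfies i < j and arr[i] > arr[j].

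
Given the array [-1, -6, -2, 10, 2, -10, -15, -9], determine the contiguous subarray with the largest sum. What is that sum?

Using Kadane's algorithm on [-1, -6, -2, 10, 2, -10, -15, -9]:

Scanning through the array:
Position 1 (value -6): max_ending_here = -6, max_so_far = -1
Position 2 (value -2): max_ending_here = -2, max_so_far = -1
Position 3 (value 10): max_ending_here = 10, max_so_far = 10
Position 4 (value 2): max_ending_here = 12, max_so_far = 12
Position 5 (value -10): max_ending_here = 2, max_so_far = 12
Position 6 (value -15): max_ending_here = -13, max_so_far = 12
Position 7 (value -9): max_ending_here = -9, max_so_far = 12

Maximum subarray: [10, 2]
Maximum sum: 12

The maximum subarray is [10, 2] with sum 12. This subarray runs from index 3 to index 4.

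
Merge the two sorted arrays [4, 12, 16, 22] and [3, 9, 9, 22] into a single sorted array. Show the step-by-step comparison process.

Merging process:

Compare 4 vs 3: take 3 from right. Merged: [3]
Compare 4 vs 9: take 4 from left. Merged: [3, 4]
Compare 12 vs 9: take 9 from right. Merged: [3, 4, 9]
Compare 12 vs 9: take 9 from right. Merged: [3, 4, 9, 9]
Compare 12 vs 22: take 12 from left. Merged: [3, 4, 9, 9, 12]
Compare 16 vs 22: take 16 from left. Merged: [3, 4, 9, 9, 12, 16]
Compare 22 vs 22: take 22 from left. Merged: [3, 4, 9, 9, 12, 16, 22]
Append remaining from right: [22]. Merged: [3, 4, 9, 9, 12, 16, 22, 22]

Final merged array: [3, 4, 9, 9, 12, 16, 22, 22]
Total comparisons: 7

The merged array is [3, 4, 9, 9, 12, 16, 22, 22], requiring 7 comparisons. The merge step runs in O(n) time where n is the total number of elements.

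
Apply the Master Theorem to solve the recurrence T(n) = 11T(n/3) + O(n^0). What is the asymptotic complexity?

Master Theorem for T(n) = 11T(n/3) + O(n^0):

a = 11, b = 3, c = 0
log_b(a) = log_3(11) = 2.1827

Case 1: c = 0 < log_3(11) = 2.1827
T(n) = O(n^(log_3 11))

For T(n) = 11T(n/3) + O(n^0): log_3(11) = 2.1827. This is Case 1 of the Master Theorem (c < log_b(a), work dominated by leaves), giving O(n^(log_3 11)).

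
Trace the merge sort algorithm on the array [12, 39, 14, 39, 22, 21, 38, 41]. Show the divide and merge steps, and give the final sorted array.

Merge sort trace:

Split: [12, 39, 14, 39, 22, 21, 38, 41] -> [12, 39, 14, 39] and [22, 21, 38, 41]
  Split: [12, 39, 14, 39] -> [12, 39] and [14, 39]
    Split: [12, 39] -> [12] and [39]
    Merge: [12] + [39] -> [12, 39]
    Split: [14, 39] -> [14] and [39]
    Merge: [14] + [39] -> [14, 39]
  Merge: [12, 39] + [14, 39] -> [12, 14, 39, 39]
  Split: [22, 21, 38, 41] -> [22, 21] and [38, 41]
    Split: [22, 21] -> [22] and [21]
    Merge: [22] + [21] -> [21, 22]
    Split: [38, 41] -> [38] and [41]
    Merge: [38] + [41] -> [38, 41]
  Merge: [21, 22] + [38, 41] -> [21, 22, 38, 41]
Merge: [12, 14, 39, 39] + [21, 22, 38, 41] -> [12, 14, 21, 22, 38, 39, 39, 41]

Final sorted array: [12, 14, 21, 22, 38, 39, 39, 41]

The merge sort proceeds by recursively splitting the array and merging sorted halves.
After all merges, the sorted array is [12, 14, 21, 22, 38, 39, 39, 41].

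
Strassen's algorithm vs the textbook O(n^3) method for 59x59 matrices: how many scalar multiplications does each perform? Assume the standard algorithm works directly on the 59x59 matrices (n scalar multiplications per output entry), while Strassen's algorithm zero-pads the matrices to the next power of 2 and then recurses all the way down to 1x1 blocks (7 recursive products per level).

Matrix multiplication for 59x59 matrices:

Strassen's algorithm requires power-of-2 dimensions. Pad 59x59 to 64x64 (next power of 2).

Standard algorithm: 59^3 = 205379 multiplications
Strassen's algorithm: 7^(log2(64)) = 7^6 = 117649 multiplications
Savings: 205379 - 117649 = 87730 multiplications

Standard: 205379 multiplications (59^3). Strassen: 117649 multiplications (7^6, after padding to 64x64). Strassen reduces 8 recursive multiplications to 7 at each level.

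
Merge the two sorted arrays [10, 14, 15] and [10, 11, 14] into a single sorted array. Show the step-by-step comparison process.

Merging process:

Compare 10 vs 10: take 10 from left. Merged: [10]
Compare 14 vs 10: take 10 from right. Merged: [10, 10]
Compare 14 vs 11: take 11 from right. Merged: [10, 10, 11]
Compare 14 vs 14: take 14 from left. Merged: [10, 10, 11, 14]
Compare 15 vs 14: take 14 from right. Merged: [10, 10, 11, 14, 14]
Append remaining from left: [15]. Merged: [10, 10, 11, 14, 14, 15]

Final merged array: [10, 10, 11, 14, 14, 15]
Total comparisons: 5

The merged array is [10, 10, 11, 14, 14, 15], requiring 5 comparisons. The merge step runs in O(n) time where n is the total number of elements.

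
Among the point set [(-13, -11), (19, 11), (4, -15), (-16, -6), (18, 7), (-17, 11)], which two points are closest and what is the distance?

Computing all pairwise distances among 6 points:

d((-13, -11), (19, 11)) = 38.833
d((-13, -11), (4, -15)) = 17.4642
d((-13, -11), (-16, -6)) = 5.831
d((-13, -11), (18, 7)) = 35.8469
d((-13, -11), (-17, 11)) = 22.3607
d((19, 11), (4, -15)) = 30.0167
d((19, 11), (-16, -6)) = 38.9102
d((19, 11), (18, 7)) = 4.1231 <-- minimum
d((19, 11), (-17, 11)) = 36.0
d((4, -15), (-16, -6)) = 21.9317
d((4, -15), (18, 7)) = 26.0768
d((4, -15), (-17, 11)) = 33.4215
d((-16, -6), (18, 7)) = 36.4005
d((-16, -6), (-17, 11)) = 17.0294
d((18, 7), (-17, 11)) = 35.2278

Closest pair: (19, 11) and (18, 7) with distance 4.1231

The closest pair is (19, 11) and (18, 7) with Euclidean distance 4.1231. For 6 points, brute-force pairwise comparison is shown above. For large n, the divide-and-conquer algorithm (sort by x, recurse on halves, check the dividing strip) achieves O(n log n).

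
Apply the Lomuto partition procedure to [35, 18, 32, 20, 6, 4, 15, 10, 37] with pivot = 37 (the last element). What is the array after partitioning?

Lomuto partition with pivot = 37:

Initial array: [35, 18, 32, 20, 6, 4, 15, 10, 37]

arr[0]=35 <= 37: swap with position 0, array becomes [35, 18, 32, 20, 6, 4, 15, 10, 37]
arr[1]=18 <= 37: swap with position 1, array becomes [35, 18, 32, 20, 6, 4, 15, 10, 37]
arr[2]=32 <= 37: swap with position 2, array becomes [35, 18, 32, 20, 6, 4, 15, 10, 37]
arr[3]=20 <= 37: swap with position 3, array becomes [35, 18, 32, 20, 6, 4, 15, 10, 37]
arr[4]=6 <= 37: swap with position 4, array becomes [35, 18, 32, 20, 6, 4, 15, 10, 37]
arr[5]=4 <= 37: swap with position 5, array becomes [35, 18, 32, 20, 6, 4, 15, 10, 37]
arr[6]=15 <= 37: swap with position 6, array becomes [35, 18, 32, 20, 6, 4, 15, 10, 37]
arr[7]=10 <= 37: swap with position 7, array becomes [35, 18, 32, 20, 6, 4, 15, 10, 37]

Place pivot at position 8: [35, 18, 32, 20, 6, 4, 15, 10, 37]
Pivot position: 8

After partitioning with pivot 37, the array becomes [35, 18, 32, 20, 6, 4, 15, 10, 37]. The pivot is placed at index 8. All elements to the left of the pivot are <= 37, and all elements to the right are > 37.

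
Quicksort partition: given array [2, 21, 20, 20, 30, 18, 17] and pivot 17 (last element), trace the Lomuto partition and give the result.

Lomuto partition with pivot = 17:

Initial array: [2, 21, 20, 20, 30, 18, 17]

arr[0]=2 <= 17: swap with position 0, array becomes [2, 21, 20, 20, 30, 18, 17]
arr[1]=21 > 17: no swap
arr[2]=20 > 17: no swap
arr[3]=20 > 17: no swap
arr[4]=30 > 17: no swap
arr[5]=18 > 17: no swap

Place pivot at position 1: [2, 17, 20, 20, 30, 18, 21]
Pivot position: 1

After partitioning with pivot 17, the array becomes [2, 17, 20, 20, 30, 18, 21]. The pivot is placed at index 1. All elements to the left of the pivot are <= 17, and all elements to the right are > 17.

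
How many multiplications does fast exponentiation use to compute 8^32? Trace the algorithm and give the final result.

Computing 8^32 by squaring (build up from 8^1; each line after the first costs one multiplication):

8^1 = 8
8^2 = (8^1)^2 = 8^2 = 64
8^4 = (8^2)^2 = 64^2 = 4096
8^8 = (8^4)^2 = 4096^2 = 16777216
8^16 = (8^8)^2 = 16777216^2 = 281474976710656
8^32 = (8^16)^2 = 281474976710656^2 = 79228162514264337593543950336

Result: 79228162514264337593543950336
Multiplications needed: 5 (5 lines after 8^1)

8^32 = 79228162514264337593543950336. Using exponentiation by squaring, this requires 5 multiplications. The key idea: if the exponent is even, square the half-power; if odd, multiply by the base once.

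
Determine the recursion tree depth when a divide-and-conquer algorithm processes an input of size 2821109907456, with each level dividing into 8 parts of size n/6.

For divide and conquer with division factor 6:

Problem sizes at each level:
Level 0: 2821109907456
Level 1: 470184984576
Level 2: 78364164096
Level 3: 13060694016
Level 4: 2176782336
Level 5: 362797056
Level 6: 60466176
Level 7: 10077696
Level 8: 1679616
Level 9: 279936
Level 10: 46656
Level 11: 7776
Level 12: 1296
Level 13: 216
Level 14: 36
Level 15: 6
Level 16: 1

The root is level 0 and the size-1 base case is level 16 (the tree spans levels 0 through 16, i.e. 17 levels counting the root), so the depth is the number of divisions: log_6(2821109907456) = 16

The recursion tree depth is log_6(2821109907456) = 16. At each level, the problem size is divided by 6, so it takes 16 divisions to reduce to a base case of size 1. The algorithm makes 8 recursive calls at each level.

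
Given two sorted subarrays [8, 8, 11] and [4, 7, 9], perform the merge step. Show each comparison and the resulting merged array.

Merging process:

Compare 8 vs 4: take 4 from right. Merged: [4]
Compare 8 vs 7: take 7 from right. Merged: [4, 7]
Compare 8 vs 9: take 8 from left. Merged: [4, 7, 8]
Compare 8 vs 9: take 8 from left. Merged: [4, 7, 8, 8]
Compare 11 vs 9: take 9 from right. Merged: [4, 7, 8, 8, 9]
Append remaining from left: [11]. Merged: [4, 7, 8, 8, 9, 11]

Final merged array: [4, 7, 8, 8, 9, 11]
Total comparisons: 5

The merged array is [4, 7, 8, 8, 9, 11], requiring 5 comparisons. The merge step runs in O(n) time where n is the total number of elements.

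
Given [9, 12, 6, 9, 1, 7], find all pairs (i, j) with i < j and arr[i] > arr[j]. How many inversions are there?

Finding inversions in [9, 12, 6, 9, 1, 7]:

(0, 2): arr[0]=9 > arr[2]=6
(0, 4): arr[0]=9 > arr[4]=1
(0, 5): arr[0]=9 > arr[5]=7
(1, 2): arr[1]=12 > arr[2]=6
(1, 3): arr[1]=12 > arr[3]=9
(1, 4): arr[1]=12 > arr[4]=1
(1, 5): arr[1]=12 > arr[5]=7
(2, 4): arr[2]=6 > arr[4]=1
(3, 4): arr[3]=9 > arr[4]=1
(3, 5): arr[3]=9 > arr[5]=7

Total inversions: 10

The array has 10 inversion(s): (0,2), (0,4), (0,5), (1,2), (1,3), (1,4), (1,5), (2,4), (3,4), (3,5). Each pair (i,j) satisfies i < j and arr[i] > arr[j].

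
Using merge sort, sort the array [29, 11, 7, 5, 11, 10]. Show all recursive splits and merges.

Merge sort trace:

Split: [29, 11, 7, 5, 11, 10] -> [29, 11, 7] and [5, 11, 10]
  Split: [29, 11, 7] -> [29] and [11, 7]
    Split: [11, 7] -> [11] and [7]
    Merge: [11] + [7] -> [7, 11]
  Merge: [29] + [7, 11] -> [7, 11, 29]
  Split: [5, 11, 10] -> [5] and [11, 10]
    Split: [11, 10] -> [11] and [10]
    Merge: [11] + [10] -> [10, 11]
  Merge: [5] + [10, 11] -> [5, 10, 11]
Merge: [7, 11, 29] + [5, 10, 11] -> [5, 7, 10, 11, 11, 29]

Final sorted array: [5, 7, 10, 11, 11, 29]

The merge sort proceeds by recursively splitting the array and merging sorted halves.
After all merges, the sorted array is [5, 7, 10, 11, 11, 29].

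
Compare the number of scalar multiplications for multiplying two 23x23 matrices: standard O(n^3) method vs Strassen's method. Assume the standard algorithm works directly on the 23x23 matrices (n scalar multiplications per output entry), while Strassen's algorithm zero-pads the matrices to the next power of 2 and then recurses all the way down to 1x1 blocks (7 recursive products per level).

Matrix multiplication for 23x23 matrices:

Strassen's algorithm requires power-of-2 dimensions. Pad 23x23 to 32x32 (next power of 2).

Standard algorithm: 23^3 = 12167 multiplications
Strassen's algorithm: 7^(log2(32)) = 7^5 = 16807 multiplications
Difference: 12167 - 16807 = -4640 (Strassen uses MORE here due to padding overhead — for small or just-over-power-of-2 n, padding can outweigh the per-level savings)

Standard: 12167 multiplications (23^3). Strassen: 16807 multiplications (7^5, after padding to 32x32). Strassen reduces 8 recursive multiplications to 7 at each level.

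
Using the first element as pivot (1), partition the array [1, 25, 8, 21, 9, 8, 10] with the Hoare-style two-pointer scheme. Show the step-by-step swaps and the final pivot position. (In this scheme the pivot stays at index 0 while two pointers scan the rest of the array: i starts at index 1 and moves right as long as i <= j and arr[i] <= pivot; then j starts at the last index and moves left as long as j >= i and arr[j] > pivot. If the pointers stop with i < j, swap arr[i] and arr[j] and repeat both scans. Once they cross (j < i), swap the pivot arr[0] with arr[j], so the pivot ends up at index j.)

Hoare-style two-pointer partition with pivot = 1:

Initial array: [1, 25, 8, 21, 9, 8, 10]

Pointers start at i = 1, j = 6.
i ends at 1, j ends at 0: the pointers have crossed (j < i), so scanning stops.

j = 0, so swapping arr[0] with arr[j] leaves the pivot at position 0: [1, 25, 8, 21, 9, 8, 10]
Pivot position: 0

After partitioning with pivot 1, the array becomes [1, 25, 8, 21, 9, 8, 10]. The pivot is placed at index 0. All elements to the left of the pivot are <= 1, and all elements to the right are > 1.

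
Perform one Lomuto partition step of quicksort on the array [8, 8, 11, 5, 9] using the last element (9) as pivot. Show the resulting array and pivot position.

Lomuto partition with pivot = 9:

Initial array: [8, 8, 11, 5, 9]

arr[0]=8 <= 9: swap with position 0, array becomes [8, 8, 11, 5, 9]
arr[1]=8 <= 9: swap with position 1, array becomes [8, 8, 11, 5, 9]
arr[2]=11 > 9: no swap
arr[3]=5 <= 9: swap with position 2, array becomes [8, 8, 5, 11, 9]

Place pivot at position 3: [8, 8, 5, 9, 11]
Pivot position: 3

After partitioning with pivot 9, the array becomes [8, 8, 5, 9, 11]. The pivot is placed at index 3. All elements to the left of the pivot are <= 9, and all elements to the right are > 9.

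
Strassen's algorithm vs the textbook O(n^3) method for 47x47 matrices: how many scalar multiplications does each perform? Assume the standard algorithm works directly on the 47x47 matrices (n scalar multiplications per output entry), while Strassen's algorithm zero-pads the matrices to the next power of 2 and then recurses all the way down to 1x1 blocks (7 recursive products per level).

Matrix multiplication for 47x47 matrices:

Strassen's algorithm requires power-of-2 dimensions. Pad 47x47 to 64x64 (next power of 2).

Standard algorithm: 47^3 = 103823 multiplications
Strassen's algorithm: 7^(log2(64)) = 7^6 = 117649 multiplications
Difference: 103823 - 117649 = -13826 (Strassen uses MORE here due to padding overhead — for small or just-over-power-of-2 n, padding can outweigh the per-level savings)

Standard: 103823 multiplications (47^3). Strassen: 117649 multiplications (7^6, after padding to 64x64). Strassen reduces 8 recursive multiplications to 7 at each level.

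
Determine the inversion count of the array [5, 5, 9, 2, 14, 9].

Finding inversions in [5, 5, 9, 2, 14, 9]:

(0, 3): arr[0]=5 > arr[3]=2
(1, 3): arr[1]=5 > arr[3]=2
(2, 3): arr[2]=9 > arr[3]=2
(4, 5): arr[4]=14 > arr[5]=9

Total inversions: 4

The array has 4 inversion(s): (0,3), (1,3), (2,3), (4,5). Each pair (i,j) satisfies i < j and arr[i] > arr[j].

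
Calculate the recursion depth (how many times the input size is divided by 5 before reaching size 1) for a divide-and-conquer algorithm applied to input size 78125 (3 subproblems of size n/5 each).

For divide and conquer with division factor 5:

Problem sizes at each level:
Level 0: 78125
Level 1: 15625
Level 2: 3125
Level 3: 625
Level 4: 125
Level 5: 25
Level 6: 5
Level 7: 1

The root is level 0 and the size-1 base case is level 7 (the tree spans levels 0 through 7, i.e. 8 levels counting the root), so the depth is the number of divisions: log_5(78125) = 7

The recursion tree depth is log_5(78125) = 7. At each level, the problem size is divided by 5, so it takes 7 divisions to reduce to a base case of size 1. The algorithm makes 3 recursive calls at each level.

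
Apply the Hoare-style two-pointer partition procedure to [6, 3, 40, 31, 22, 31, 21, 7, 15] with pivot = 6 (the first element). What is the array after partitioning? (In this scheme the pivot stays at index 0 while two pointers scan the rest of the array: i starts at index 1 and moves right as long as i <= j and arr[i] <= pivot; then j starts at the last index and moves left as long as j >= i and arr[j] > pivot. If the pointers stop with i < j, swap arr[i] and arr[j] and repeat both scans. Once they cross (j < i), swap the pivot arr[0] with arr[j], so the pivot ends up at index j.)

Hoare-style two-pointer partition with pivot = 6:

Initial array: [6, 3, 40, 31, 22, 31, 21, 7, 15]

Pointers start at i = 1, j = 8.
i ends at 2, j ends at 1: the pointers have crossed (j < i), so scanning stops.

Swap pivot arr[0] with arr[1] to place pivot at position 1: [3, 6, 40, 31, 22, 31, 21, 7, 15]
Pivot position: 1

After partitioning with pivot 6, the array becomes [3, 6, 40, 31, 22, 31, 21, 7, 15]. The pivot is placed at index 1. All elements to the left of the pivot are <= 6, and all elements to the right are > 6.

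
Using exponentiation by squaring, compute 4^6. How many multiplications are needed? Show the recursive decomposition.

Computing 4^6 by squaring (build up from 4^1; each line after the first costs one multiplication):

4^1 = 4
4^2 = (4^1)^2 = 4^2 = 16
4^3 = 4 * 4^2 = 4 * 16 = 64
4^6 = (4^3)^2 = 64^2 = 4096

Result: 4096
Multiplications needed: 3 (3 lines after 4^1)

4^6 = 4096. Using exponentiation by squaring, this requires 3 multiplications. The key idea: if the exponent is even, square the half-power; if odd, multiply by the base once.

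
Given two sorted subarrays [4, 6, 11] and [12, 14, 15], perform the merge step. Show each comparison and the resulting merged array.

Merging process:

Compare 4 vs 12: take 4 from left. Merged: [4]
Compare 6 vs 12: take 6 from left. Merged: [4, 6]
Compare 11 vs 12: take 11 from left. Merged: [4, 6, 11]
Append remaining from right: [12, 14, 15]. Merged: [4, 6, 11, 12, 14, 15]

Final merged array: [4, 6, 11, 12, 14, 15]
Total comparisons: 3

The merged array is [4, 6, 11, 12, 14, 15], requiring 3 comparisons. The merge step runs in O(n) time where n is the total number of elements.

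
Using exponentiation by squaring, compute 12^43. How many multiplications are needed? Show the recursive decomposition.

Computing 12^43 by squaring (build up from 12^1; each line after the first costs one multiplication):

12^1 = 12
12^2 = (12^1)^2 = 12^2 = 144
12^4 = (12^2)^2 = 144^2 = 20736
12^5 = 12 * 12^4 = 12 * 20736 = 248832
12^10 = (12^5)^2 = 248832^2 = 61917364224
12^20 = (12^10)^2 = 61917364224^2 = 3833759992447475122176
12^21 = 12 * 12^20 = 12 * 3833759992447475122176 = 46005119909369701466112
12^42 = (12^21)^2 = 46005119909369701466112^2 = 2116471057875484488839167999221661362284396544
12^43 = 12 * 12^42 = 12 * 2116471057875484488839167999221661362284396544 = 25397652694505813866070015990659936347412758528

Result: 25397652694505813866070015990659936347412758528
Multiplications needed: 8 (8 lines after 12^1)

12^43 = 25397652694505813866070015990659936347412758528. Using exponentiation by squaring, this requires 8 multiplications. The key idea: if the exponent is even, square the half-power; if odd, multiply by the base once.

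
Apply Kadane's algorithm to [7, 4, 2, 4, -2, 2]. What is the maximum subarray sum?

Using Kadane's algorithm on [7, 4, 2, 4, -2, 2]:

Scanning through the array:
Position 1 (value 4): max_ending_here = 11, max_so_far = 11
Position 2 (value 2): max_ending_here = 13, max_so_far = 13
Position 3 (value 4): max_ending_here = 17, max_so_far = 17
Position 4 (value -2): max_ending_here = 15, max_so_far = 17
Position 5 (value 2): max_ending_here = 17, max_so_far = 17

Maximum subarray: [7, 4, 2, 4]
Maximum sum: 17

The maximum subarray is [7, 4, 2, 4] with sum 17. This subarray runs from index 0 to index 3.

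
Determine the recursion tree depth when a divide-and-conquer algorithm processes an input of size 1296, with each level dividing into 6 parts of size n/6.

For divide and conquer with division factor 6:

Problem sizes at each level:
Level 0: 1296
Level 1: 216
Level 2: 36
Level 3: 6
Level 4: 1

The root is level 0 and the size-1 base case is level 4 (the tree spans levels 0 through 4, i.e. 5 levels counting the root), so the depth is the number of divisions: log_6(1296) = 4

The recursion tree depth is log_6(1296) = 4. At each level, the problem size is divided by 6, so it takes 4 divisions to reduce to a base case of size 1. The algorithm makes 6 recursive calls at each level.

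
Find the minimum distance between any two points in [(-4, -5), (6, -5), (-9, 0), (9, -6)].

Computing all pairwise distances among 4 points:

d((-4, -5), (6, -5)) = 10.0
d((-4, -5), (-9, 0)) = 7.0711
d((-4, -5), (9, -6)) = 13.0384
d((6, -5), (-9, 0)) = 15.8114
d((6, -5), (9, -6)) = 3.1623 <-- minimum
d((-9, 0), (9, -6)) = 18.9737

Closest pair: (6, -5) and (9, -6) with distance 3.1623

The closest pair is (6, -5) and (9, -6) with Euclidean distance 3.1623. For 4 points, brute-force pairwise comparison is shown above. For large n, the divide-and-conquer algorithm (sort by x, recurse on halves, check the dividing strip) achieves O(n log n).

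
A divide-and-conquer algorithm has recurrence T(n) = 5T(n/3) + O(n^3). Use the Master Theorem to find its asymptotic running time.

Master Theorem for T(n) = 5T(n/3) + O(n^3):

a = 5, b = 3, c = 3
log_b(a) = log_3(5) = 1.4650

Case 3: c = 3 > log_3(5) = 1.4650
T(n) = O(n^3) = O(n^3)

For T(n) = 5T(n/3) + O(n^3): log_3(5) = 1.4650. This is Case 3 of the Master Theorem (c > log_b(a), work dominated by root), giving O(n^3).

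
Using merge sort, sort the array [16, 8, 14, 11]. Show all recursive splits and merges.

Merge sort trace:

Split: [16, 8, 14, 11] -> [16, 8] and [14, 11]
  Split: [16, 8] -> [16] and [8]
  Merge: [16] + [8] -> [8, 16]
  Split: [14, 11] -> [14] and [11]
  Merge: [14] + [11] -> [11, 14]
Merge: [8, 16] + [11, 14] -> [8, 11, 14, 16]

Final sorted array: [8, 11, 14, 16]

The merge sort proceeds by recursively splitting the array and merging sorted halves.
After all merges, the sorted array is [8, 11, 14, 16].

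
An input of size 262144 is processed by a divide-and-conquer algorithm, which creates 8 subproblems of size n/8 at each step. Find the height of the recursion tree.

For divide and conquer with division factor 8:

Problem sizes at each level:
Level 0: 262144
Level 1: 32768
Level 2: 4096
Level 3: 512
Level 4: 64
Level 5: 8
Level 6: 1

The root is level 0 and the size-1 base case is level 6 (the tree spans levels 0 through 6, i.e. 7 levels counting the root), so the depth is the number of divisions: log_8(262144) = 6

The recursion tree depth is log_8(262144) = 6. At each level, the problem size is divided by 8, so it takes 6 divisions to reduce to a base case of size 1. The algorithm makes 8 recursive calls at each level.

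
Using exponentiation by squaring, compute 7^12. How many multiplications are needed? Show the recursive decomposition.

Computing 7^12 by squaring (build up from 7^1; each line after the first costs one multiplication):

7^1 = 7
7^2 = (7^1)^2 = 7^2 = 49
7^3 = 7 * 7^2 = 7 * 49 = 343
7^6 = (7^3)^2 = 343^2 = 117649
7^12 = (7^6)^2 = 117649^2 = 13841287201

Result: 13841287201
Multiplications needed: 4 (4 lines after 7^1)

7^12 = 13841287201. Using exponentiation by squaring, this requires 4 multiplications. The key idea: if the exponent is even, square the half-power; if odd, multiply by the base once.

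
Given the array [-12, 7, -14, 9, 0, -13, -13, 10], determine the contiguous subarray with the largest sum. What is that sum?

Using Kadane's algorithm on [-12, 7, -14, 9, 0, -13, -13, 10]:

Scanning through the array:
Position 1 (value 7): max_ending_here = 7, max_so_far = 7
Position 2 (value -14): max_ending_here = -7, max_so_far = 7
Position 3 (value 9): max_ending_here = 9, max_so_far = 9
Position 4 (value 0): max_ending_here = 9, max_so_far = 9
Position 5 (value -13): max_ending_here = -4, max_so_far = 9
Position 6 (value -13): max_ending_here = -13, max_so_far = 9
Position 7 (value 10): max_ending_here = 10, max_so_far = 10

Maximum subarray: [10]
Maximum sum: 10

The maximum subarray is [10] with sum 10. This subarray runs from index 7 to index 7.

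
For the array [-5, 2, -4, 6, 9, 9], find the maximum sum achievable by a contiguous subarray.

Using Kadane's algorithm on [-5, 2, -4, 6, 9, 9]:

Scanning through the array:
Position 1 (value 2): max_ending_here = 2, max_so_far = 2
Position 2 (value -4): max_ending_here = -2, max_so_far = 2
Position 3 (value 6): max_ending_here = 6, max_so_far = 6
Position 4 (value 9): max_ending_here = 15, max_so_far = 15
Position 5 (value 9): max_ending_here = 24, max_so_far = 24

Maximum subarray: [6, 9, 9]
Maximum sum: 24

The maximum subarray is [6, 9, 9] with sum 24. This subarray runs from index 3 to index 5.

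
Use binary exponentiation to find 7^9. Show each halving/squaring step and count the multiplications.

Computing 7^9 by squaring (build up from 7^1; each line after the first costs one multiplication):

7^1 = 7
7^2 = (7^1)^2 = 7^2 = 49
7^4 = (7^2)^2 = 49^2 = 2401
7^8 = (7^4)^2 = 2401^2 = 5764801
7^9 = 7 * 7^8 = 7 * 5764801 = 40353607

Result: 40353607
Multiplications needed: 4 (4 lines after 7^1)

7^9 = 40353607. Using exponentiation by squaring, this requires 4 multiplications. The key idea: if the exponent is even, square the half-power; if odd, multiply by the base once.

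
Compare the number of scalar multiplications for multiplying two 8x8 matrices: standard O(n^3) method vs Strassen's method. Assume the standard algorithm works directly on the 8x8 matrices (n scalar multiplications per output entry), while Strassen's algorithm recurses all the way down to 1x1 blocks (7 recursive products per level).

Matrix multiplication for 8x8 matrices:

Standard algorithm: 8^3 = 512 multiplications
Strassen's algorithm: 7^(log2(8)) = 7^3 = 343 multiplications
Savings: 512 - 343 = 169 multiplications

Standard: 512 multiplications (8^3). Strassen: 343 multiplications (7^3). Strassen reduces 8 recursive multiplications to 7 at each level.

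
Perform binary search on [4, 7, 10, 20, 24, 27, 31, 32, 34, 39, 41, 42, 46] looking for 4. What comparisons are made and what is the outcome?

Binary search for 4 in [4, 7, 10, 20, 24, 27, 31, 32, 34, 39, 41, 42, 46]:

lo=0, hi=12, mid=6, arr[mid]=31 -> 31 > 4, search left half
lo=0, hi=5, mid=2, arr[mid]=10 -> 10 > 4, search left half
lo=0, hi=1, mid=0, arr[mid]=4 -> Found target at index 0!

Binary search finds 4 at index 0 after 3 comparisons. The search repeatedly halves the search space by comparing with the middle element.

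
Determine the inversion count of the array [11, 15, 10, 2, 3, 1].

Finding inversions in [11, 15, 10, 2, 3, 1]:

(0, 2): arr[0]=11 > arr[2]=10
(0, 3): arr[0]=11 > arr[3]=2
(0, 4): arr[0]=11 > arr[4]=3
(0, 5): arr[0]=11 > arr[5]=1
(1, 2): arr[1]=15 > arr[2]=10
(1, 3): arr[1]=15 > arr[3]=2
(1, 4): arr[1]=15 > arr[4]=3
(1, 5): arr[1]=15 > arr[5]=1
(2, 3): arr[2]=10 > arr[3]=2
(2, 4): arr[2]=10 > arr[4]=3
(2, 5): arr[2]=10 > arr[5]=1
(3, 5): arr[3]=2 > arr[5]=1
(4, 5): arr[4]=3 > arr[5]=1

Total inversions: 13

The array has 13 inversion(s): (0,2), (0,3), (0,4), (0,5), (1,2), (1,3), (1,4), (1,5), (2,3), (2,4), (2,5), (3,5), (4,5). Each pair (i,j) satisfies i < j and arr[i] > arr[j].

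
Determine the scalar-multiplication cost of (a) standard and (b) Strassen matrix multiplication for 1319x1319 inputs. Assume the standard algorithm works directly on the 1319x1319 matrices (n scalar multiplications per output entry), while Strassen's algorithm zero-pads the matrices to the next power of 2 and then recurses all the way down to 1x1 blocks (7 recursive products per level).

Matrix multiplication for 1319x1319 matrices:

Strassen's algorithm requires power-of-2 dimensions. Pad 1319x1319 to 2048x2048 (next power of 2).

Standard algorithm: 1319^3 = 2294744759 multiplications
Strassen's algorithm: 7^(log2(2048)) = 7^11 = 1977326743 multiplications
Savings: 2294744759 - 1977326743 = 317418016 multiplications

Standard: 2294744759 multiplications (1319^3). Strassen: 1977326743 multiplications (7^11, after padding to 2048x2048). Strassen reduces 8 recursive multiplications to 7 at each level.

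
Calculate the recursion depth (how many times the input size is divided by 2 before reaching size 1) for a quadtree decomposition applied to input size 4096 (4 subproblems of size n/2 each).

For divide and conquer with division factor 2:

Problem sizes at each level:
Level 0: 4096
Level 1: 2048
Level 2: 1024
Level 3: 512
Level 4: 256
Level 5: 128
Level 6: 64
Level 7: 32
Level 8: 16
Level 9: 8
Level 10: 4
Level 11: 2
Level 12: 1

The root is level 0 and the size-1 base case is level 12 (the tree spans levels 0 through 12, i.e. 13 levels counting the root), so the depth is the number of divisions: log_2(4096) = 12

The recursion tree depth is log_2(4096) = 12. At each level, the problem size is divided by 2, so it takes 12 divisions to reduce to a base case of size 1. The algorithm makes 4 recursive calls at each level.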